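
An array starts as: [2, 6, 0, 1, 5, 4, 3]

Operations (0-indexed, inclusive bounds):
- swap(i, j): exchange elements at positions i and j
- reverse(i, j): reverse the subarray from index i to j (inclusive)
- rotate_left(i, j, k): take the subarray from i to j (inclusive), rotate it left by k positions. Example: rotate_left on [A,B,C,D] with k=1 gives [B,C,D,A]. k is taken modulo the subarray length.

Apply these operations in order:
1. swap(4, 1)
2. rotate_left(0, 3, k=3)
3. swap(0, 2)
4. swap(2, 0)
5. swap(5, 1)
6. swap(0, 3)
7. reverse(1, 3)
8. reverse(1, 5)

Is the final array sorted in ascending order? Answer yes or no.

After 1 (swap(4, 1)): [2, 5, 0, 1, 6, 4, 3]
After 2 (rotate_left(0, 3, k=3)): [1, 2, 5, 0, 6, 4, 3]
After 3 (swap(0, 2)): [5, 2, 1, 0, 6, 4, 3]
After 4 (swap(2, 0)): [1, 2, 5, 0, 6, 4, 3]
After 5 (swap(5, 1)): [1, 4, 5, 0, 6, 2, 3]
After 6 (swap(0, 3)): [0, 4, 5, 1, 6, 2, 3]
After 7 (reverse(1, 3)): [0, 1, 5, 4, 6, 2, 3]
After 8 (reverse(1, 5)): [0, 2, 6, 4, 5, 1, 3]

Answer: no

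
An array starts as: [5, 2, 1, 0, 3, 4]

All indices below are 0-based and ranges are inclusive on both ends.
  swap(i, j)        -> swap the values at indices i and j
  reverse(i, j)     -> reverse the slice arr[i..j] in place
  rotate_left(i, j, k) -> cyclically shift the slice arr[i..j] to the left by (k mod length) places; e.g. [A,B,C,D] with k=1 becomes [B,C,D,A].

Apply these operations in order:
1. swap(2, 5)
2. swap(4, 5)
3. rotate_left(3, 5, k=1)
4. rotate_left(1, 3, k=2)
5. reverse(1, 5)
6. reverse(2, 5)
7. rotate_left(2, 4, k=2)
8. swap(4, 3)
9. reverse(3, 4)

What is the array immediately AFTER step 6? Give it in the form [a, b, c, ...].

Answer: [5, 0, 1, 2, 4, 3]

Derivation:
After 1 (swap(2, 5)): [5, 2, 4, 0, 3, 1]
After 2 (swap(4, 5)): [5, 2, 4, 0, 1, 3]
After 3 (rotate_left(3, 5, k=1)): [5, 2, 4, 1, 3, 0]
After 4 (rotate_left(1, 3, k=2)): [5, 1, 2, 4, 3, 0]
After 5 (reverse(1, 5)): [5, 0, 3, 4, 2, 1]
After 6 (reverse(2, 5)): [5, 0, 1, 2, 4, 3]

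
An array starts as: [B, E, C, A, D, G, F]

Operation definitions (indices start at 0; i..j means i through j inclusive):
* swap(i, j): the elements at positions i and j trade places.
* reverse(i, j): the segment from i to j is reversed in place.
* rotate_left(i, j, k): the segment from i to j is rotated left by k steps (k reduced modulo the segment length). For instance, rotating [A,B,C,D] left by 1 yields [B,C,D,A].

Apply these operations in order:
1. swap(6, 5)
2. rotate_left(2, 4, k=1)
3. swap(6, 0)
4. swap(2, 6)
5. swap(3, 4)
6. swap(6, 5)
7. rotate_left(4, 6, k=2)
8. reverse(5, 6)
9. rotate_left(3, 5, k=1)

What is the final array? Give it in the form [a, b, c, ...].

After 1 (swap(6, 5)): [B, E, C, A, D, F, G]
After 2 (rotate_left(2, 4, k=1)): [B, E, A, D, C, F, G]
After 3 (swap(6, 0)): [G, E, A, D, C, F, B]
After 4 (swap(2, 6)): [G, E, B, D, C, F, A]
After 5 (swap(3, 4)): [G, E, B, C, D, F, A]
After 6 (swap(6, 5)): [G, E, B, C, D, A, F]
After 7 (rotate_left(4, 6, k=2)): [G, E, B, C, F, D, A]
After 8 (reverse(5, 6)): [G, E, B, C, F, A, D]
After 9 (rotate_left(3, 5, k=1)): [G, E, B, F, A, C, D]

Answer: [G, E, B, F, A, C, D]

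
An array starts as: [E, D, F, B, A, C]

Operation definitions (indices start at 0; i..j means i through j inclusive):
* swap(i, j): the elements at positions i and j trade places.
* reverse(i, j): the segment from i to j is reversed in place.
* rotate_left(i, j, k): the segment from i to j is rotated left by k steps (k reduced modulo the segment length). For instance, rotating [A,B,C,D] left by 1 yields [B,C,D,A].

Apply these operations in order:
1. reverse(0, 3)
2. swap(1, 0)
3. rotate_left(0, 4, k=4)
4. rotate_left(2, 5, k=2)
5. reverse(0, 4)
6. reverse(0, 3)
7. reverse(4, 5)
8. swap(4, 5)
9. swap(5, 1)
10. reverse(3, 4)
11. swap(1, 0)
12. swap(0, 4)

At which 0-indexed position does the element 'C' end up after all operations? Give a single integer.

Answer: 2

Derivation:
After 1 (reverse(0, 3)): [B, F, D, E, A, C]
After 2 (swap(1, 0)): [F, B, D, E, A, C]
After 3 (rotate_left(0, 4, k=4)): [A, F, B, D, E, C]
After 4 (rotate_left(2, 5, k=2)): [A, F, E, C, B, D]
After 5 (reverse(0, 4)): [B, C, E, F, A, D]
After 6 (reverse(0, 3)): [F, E, C, B, A, D]
After 7 (reverse(4, 5)): [F, E, C, B, D, A]
After 8 (swap(4, 5)): [F, E, C, B, A, D]
After 9 (swap(5, 1)): [F, D, C, B, A, E]
After 10 (reverse(3, 4)): [F, D, C, A, B, E]
After 11 (swap(1, 0)): [D, F, C, A, B, E]
After 12 (swap(0, 4)): [B, F, C, A, D, E]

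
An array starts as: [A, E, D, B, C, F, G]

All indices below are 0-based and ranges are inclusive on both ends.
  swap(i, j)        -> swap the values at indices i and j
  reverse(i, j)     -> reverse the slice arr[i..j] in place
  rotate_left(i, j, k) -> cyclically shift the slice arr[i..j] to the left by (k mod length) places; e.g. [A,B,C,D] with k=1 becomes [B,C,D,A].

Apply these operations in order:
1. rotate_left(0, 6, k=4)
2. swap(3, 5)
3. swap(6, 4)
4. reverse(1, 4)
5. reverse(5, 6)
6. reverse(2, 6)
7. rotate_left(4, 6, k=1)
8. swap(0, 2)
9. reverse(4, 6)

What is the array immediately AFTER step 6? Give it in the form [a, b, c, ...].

After 1 (rotate_left(0, 6, k=4)): [C, F, G, A, E, D, B]
After 2 (swap(3, 5)): [C, F, G, D, E, A, B]
After 3 (swap(6, 4)): [C, F, G, D, B, A, E]
After 4 (reverse(1, 4)): [C, B, D, G, F, A, E]
After 5 (reverse(5, 6)): [C, B, D, G, F, E, A]
After 6 (reverse(2, 6)): [C, B, A, E, F, G, D]

Answer: [C, B, A, E, F, G, D]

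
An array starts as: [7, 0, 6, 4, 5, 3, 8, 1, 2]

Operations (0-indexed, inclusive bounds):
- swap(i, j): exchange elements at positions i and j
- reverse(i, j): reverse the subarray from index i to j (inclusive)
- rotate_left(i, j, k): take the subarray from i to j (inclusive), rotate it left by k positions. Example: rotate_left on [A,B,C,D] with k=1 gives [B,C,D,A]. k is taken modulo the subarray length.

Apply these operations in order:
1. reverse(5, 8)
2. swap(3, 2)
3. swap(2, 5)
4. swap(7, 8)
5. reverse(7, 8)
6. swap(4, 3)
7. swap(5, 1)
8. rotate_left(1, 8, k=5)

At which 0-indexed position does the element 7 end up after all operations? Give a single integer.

Answer: 0

Derivation:
After 1 (reverse(5, 8)): [7, 0, 6, 4, 5, 2, 1, 8, 3]
After 2 (swap(3, 2)): [7, 0, 4, 6, 5, 2, 1, 8, 3]
After 3 (swap(2, 5)): [7, 0, 2, 6, 5, 4, 1, 8, 3]
After 4 (swap(7, 8)): [7, 0, 2, 6, 5, 4, 1, 3, 8]
After 5 (reverse(7, 8)): [7, 0, 2, 6, 5, 4, 1, 8, 3]
After 6 (swap(4, 3)): [7, 0, 2, 5, 6, 4, 1, 8, 3]
After 7 (swap(5, 1)): [7, 4, 2, 5, 6, 0, 1, 8, 3]
After 8 (rotate_left(1, 8, k=5)): [7, 1, 8, 3, 4, 2, 5, 6, 0]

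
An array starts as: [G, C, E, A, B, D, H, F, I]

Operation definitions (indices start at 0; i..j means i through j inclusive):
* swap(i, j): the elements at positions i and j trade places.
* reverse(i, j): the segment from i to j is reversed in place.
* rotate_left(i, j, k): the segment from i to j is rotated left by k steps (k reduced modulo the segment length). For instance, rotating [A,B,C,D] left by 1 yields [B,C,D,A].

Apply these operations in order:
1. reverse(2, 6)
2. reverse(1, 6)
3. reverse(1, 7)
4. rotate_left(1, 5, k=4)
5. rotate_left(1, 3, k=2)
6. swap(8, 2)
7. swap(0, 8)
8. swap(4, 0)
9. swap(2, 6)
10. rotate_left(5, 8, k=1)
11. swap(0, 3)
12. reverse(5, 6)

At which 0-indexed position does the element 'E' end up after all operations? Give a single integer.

After 1 (reverse(2, 6)): [G, C, H, D, B, A, E, F, I]
After 2 (reverse(1, 6)): [G, E, A, B, D, H, C, F, I]
After 3 (reverse(1, 7)): [G, F, C, H, D, B, A, E, I]
After 4 (rotate_left(1, 5, k=4)): [G, B, F, C, H, D, A, E, I]
After 5 (rotate_left(1, 3, k=2)): [G, C, B, F, H, D, A, E, I]
After 6 (swap(8, 2)): [G, C, I, F, H, D, A, E, B]
After 7 (swap(0, 8)): [B, C, I, F, H, D, A, E, G]
After 8 (swap(4, 0)): [H, C, I, F, B, D, A, E, G]
After 9 (swap(2, 6)): [H, C, A, F, B, D, I, E, G]
After 10 (rotate_left(5, 8, k=1)): [H, C, A, F, B, I, E, G, D]
After 11 (swap(0, 3)): [F, C, A, H, B, I, E, G, D]
After 12 (reverse(5, 6)): [F, C, A, H, B, E, I, G, D]

Answer: 5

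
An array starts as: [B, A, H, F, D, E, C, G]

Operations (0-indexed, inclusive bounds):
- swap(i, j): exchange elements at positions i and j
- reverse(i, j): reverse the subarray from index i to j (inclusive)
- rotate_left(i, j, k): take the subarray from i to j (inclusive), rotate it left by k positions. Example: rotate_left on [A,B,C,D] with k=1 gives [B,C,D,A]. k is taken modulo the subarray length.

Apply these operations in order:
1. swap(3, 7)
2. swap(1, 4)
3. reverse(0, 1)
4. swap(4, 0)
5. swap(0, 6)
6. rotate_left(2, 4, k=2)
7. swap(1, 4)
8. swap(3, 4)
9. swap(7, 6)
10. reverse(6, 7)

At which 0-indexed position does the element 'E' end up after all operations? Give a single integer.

After 1 (swap(3, 7)): [B, A, H, G, D, E, C, F]
After 2 (swap(1, 4)): [B, D, H, G, A, E, C, F]
After 3 (reverse(0, 1)): [D, B, H, G, A, E, C, F]
After 4 (swap(4, 0)): [A, B, H, G, D, E, C, F]
After 5 (swap(0, 6)): [C, B, H, G, D, E, A, F]
After 6 (rotate_left(2, 4, k=2)): [C, B, D, H, G, E, A, F]
After 7 (swap(1, 4)): [C, G, D, H, B, E, A, F]
After 8 (swap(3, 4)): [C, G, D, B, H, E, A, F]
After 9 (swap(7, 6)): [C, G, D, B, H, E, F, A]
After 10 (reverse(6, 7)): [C, G, D, B, H, E, A, F]

Answer: 5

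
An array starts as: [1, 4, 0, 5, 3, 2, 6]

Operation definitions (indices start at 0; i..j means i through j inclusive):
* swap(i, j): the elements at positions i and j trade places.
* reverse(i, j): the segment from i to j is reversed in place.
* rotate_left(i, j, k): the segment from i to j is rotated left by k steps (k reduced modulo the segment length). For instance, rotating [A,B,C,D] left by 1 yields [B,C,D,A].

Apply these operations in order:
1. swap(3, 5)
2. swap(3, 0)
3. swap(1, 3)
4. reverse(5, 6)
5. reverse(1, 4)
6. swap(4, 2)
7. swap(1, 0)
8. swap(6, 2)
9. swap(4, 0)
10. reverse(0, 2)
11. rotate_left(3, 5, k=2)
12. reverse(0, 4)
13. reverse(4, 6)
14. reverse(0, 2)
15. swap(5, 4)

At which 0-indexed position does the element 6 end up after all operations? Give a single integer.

After 1 (swap(3, 5)): [1, 4, 0, 2, 3, 5, 6]
After 2 (swap(3, 0)): [2, 4, 0, 1, 3, 5, 6]
After 3 (swap(1, 3)): [2, 1, 0, 4, 3, 5, 6]
After 4 (reverse(5, 6)): [2, 1, 0, 4, 3, 6, 5]
After 5 (reverse(1, 4)): [2, 3, 4, 0, 1, 6, 5]
After 6 (swap(4, 2)): [2, 3, 1, 0, 4, 6, 5]
After 7 (swap(1, 0)): [3, 2, 1, 0, 4, 6, 5]
After 8 (swap(6, 2)): [3, 2, 5, 0, 4, 6, 1]
After 9 (swap(4, 0)): [4, 2, 5, 0, 3, 6, 1]
After 10 (reverse(0, 2)): [5, 2, 4, 0, 3, 6, 1]
After 11 (rotate_left(3, 5, k=2)): [5, 2, 4, 6, 0, 3, 1]
After 12 (reverse(0, 4)): [0, 6, 4, 2, 5, 3, 1]
After 13 (reverse(4, 6)): [0, 6, 4, 2, 1, 3, 5]
After 14 (reverse(0, 2)): [4, 6, 0, 2, 1, 3, 5]
After 15 (swap(5, 4)): [4, 6, 0, 2, 3, 1, 5]

Answer: 1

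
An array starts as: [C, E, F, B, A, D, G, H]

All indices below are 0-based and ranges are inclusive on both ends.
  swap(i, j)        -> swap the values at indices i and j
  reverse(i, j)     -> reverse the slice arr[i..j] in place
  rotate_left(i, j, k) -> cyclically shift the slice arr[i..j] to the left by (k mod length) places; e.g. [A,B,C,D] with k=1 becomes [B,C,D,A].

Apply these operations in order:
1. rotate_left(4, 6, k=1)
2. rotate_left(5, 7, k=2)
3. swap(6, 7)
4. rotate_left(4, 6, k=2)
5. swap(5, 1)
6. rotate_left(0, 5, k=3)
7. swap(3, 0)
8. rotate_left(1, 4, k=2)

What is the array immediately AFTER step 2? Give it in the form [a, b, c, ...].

Answer: [C, E, F, B, D, H, G, A]

Derivation:
After 1 (rotate_left(4, 6, k=1)): [C, E, F, B, D, G, A, H]
After 2 (rotate_left(5, 7, k=2)): [C, E, F, B, D, H, G, A]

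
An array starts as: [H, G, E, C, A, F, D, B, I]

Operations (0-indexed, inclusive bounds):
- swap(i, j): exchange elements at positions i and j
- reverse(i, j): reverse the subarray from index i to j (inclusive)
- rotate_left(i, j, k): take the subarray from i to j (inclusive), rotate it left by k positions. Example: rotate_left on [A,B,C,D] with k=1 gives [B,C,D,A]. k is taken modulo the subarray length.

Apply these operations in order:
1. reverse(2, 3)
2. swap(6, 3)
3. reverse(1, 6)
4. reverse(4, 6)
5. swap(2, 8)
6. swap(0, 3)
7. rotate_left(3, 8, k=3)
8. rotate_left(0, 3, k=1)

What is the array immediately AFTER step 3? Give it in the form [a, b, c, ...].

Answer: [H, E, F, A, D, C, G, B, I]

Derivation:
After 1 (reverse(2, 3)): [H, G, C, E, A, F, D, B, I]
After 2 (swap(6, 3)): [H, G, C, D, A, F, E, B, I]
After 3 (reverse(1, 6)): [H, E, F, A, D, C, G, B, I]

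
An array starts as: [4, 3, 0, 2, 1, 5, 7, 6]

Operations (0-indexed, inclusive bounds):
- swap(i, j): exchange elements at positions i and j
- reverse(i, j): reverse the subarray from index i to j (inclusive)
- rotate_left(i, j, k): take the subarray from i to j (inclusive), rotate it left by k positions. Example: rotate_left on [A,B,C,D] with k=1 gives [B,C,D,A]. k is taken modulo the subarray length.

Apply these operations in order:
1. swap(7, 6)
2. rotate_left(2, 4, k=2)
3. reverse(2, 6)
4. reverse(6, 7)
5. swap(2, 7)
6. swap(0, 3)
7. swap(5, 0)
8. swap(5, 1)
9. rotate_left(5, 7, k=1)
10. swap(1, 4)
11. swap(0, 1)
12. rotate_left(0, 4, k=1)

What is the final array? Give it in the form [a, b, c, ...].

Answer: [0, 1, 4, 5, 2, 7, 6, 3]

Derivation:
After 1 (swap(7, 6)): [4, 3, 0, 2, 1, 5, 6, 7]
After 2 (rotate_left(2, 4, k=2)): [4, 3, 1, 0, 2, 5, 6, 7]
After 3 (reverse(2, 6)): [4, 3, 6, 5, 2, 0, 1, 7]
After 4 (reverse(6, 7)): [4, 3, 6, 5, 2, 0, 7, 1]
After 5 (swap(2, 7)): [4, 3, 1, 5, 2, 0, 7, 6]
After 6 (swap(0, 3)): [5, 3, 1, 4, 2, 0, 7, 6]
After 7 (swap(5, 0)): [0, 3, 1, 4, 2, 5, 7, 6]
After 8 (swap(5, 1)): [0, 5, 1, 4, 2, 3, 7, 6]
After 9 (rotate_left(5, 7, k=1)): [0, 5, 1, 4, 2, 7, 6, 3]
After 10 (swap(1, 4)): [0, 2, 1, 4, 5, 7, 6, 3]
After 11 (swap(0, 1)): [2, 0, 1, 4, 5, 7, 6, 3]
After 12 (rotate_left(0, 4, k=1)): [0, 1, 4, 5, 2, 7, 6, 3]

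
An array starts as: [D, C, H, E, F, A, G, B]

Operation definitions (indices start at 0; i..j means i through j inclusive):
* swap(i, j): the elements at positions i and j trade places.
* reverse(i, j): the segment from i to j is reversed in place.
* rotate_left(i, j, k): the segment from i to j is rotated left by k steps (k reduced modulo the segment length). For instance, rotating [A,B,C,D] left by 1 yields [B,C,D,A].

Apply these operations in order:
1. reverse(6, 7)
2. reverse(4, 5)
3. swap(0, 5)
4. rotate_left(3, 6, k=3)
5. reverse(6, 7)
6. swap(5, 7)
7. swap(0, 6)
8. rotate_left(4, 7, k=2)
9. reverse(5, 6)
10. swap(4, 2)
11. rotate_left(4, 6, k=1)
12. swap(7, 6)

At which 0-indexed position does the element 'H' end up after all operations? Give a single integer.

Answer: 7

Derivation:
After 1 (reverse(6, 7)): [D, C, H, E, F, A, B, G]
After 2 (reverse(4, 5)): [D, C, H, E, A, F, B, G]
After 3 (swap(0, 5)): [F, C, H, E, A, D, B, G]
After 4 (rotate_left(3, 6, k=3)): [F, C, H, B, E, A, D, G]
After 5 (reverse(6, 7)): [F, C, H, B, E, A, G, D]
After 6 (swap(5, 7)): [F, C, H, B, E, D, G, A]
After 7 (swap(0, 6)): [G, C, H, B, E, D, F, A]
After 8 (rotate_left(4, 7, k=2)): [G, C, H, B, F, A, E, D]
After 9 (reverse(5, 6)): [G, C, H, B, F, E, A, D]
After 10 (swap(4, 2)): [G, C, F, B, H, E, A, D]
After 11 (rotate_left(4, 6, k=1)): [G, C, F, B, E, A, H, D]
After 12 (swap(7, 6)): [G, C, F, B, E, A, D, H]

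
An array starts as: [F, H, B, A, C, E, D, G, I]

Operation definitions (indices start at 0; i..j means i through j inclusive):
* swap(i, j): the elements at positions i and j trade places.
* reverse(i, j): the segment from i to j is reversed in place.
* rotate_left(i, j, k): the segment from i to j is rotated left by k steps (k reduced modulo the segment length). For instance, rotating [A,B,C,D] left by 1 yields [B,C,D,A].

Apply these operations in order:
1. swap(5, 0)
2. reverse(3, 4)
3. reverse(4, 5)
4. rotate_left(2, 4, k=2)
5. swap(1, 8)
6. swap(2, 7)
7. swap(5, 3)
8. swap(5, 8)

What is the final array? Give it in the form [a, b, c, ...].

Answer: [E, I, G, A, C, H, D, F, B]

Derivation:
After 1 (swap(5, 0)): [E, H, B, A, C, F, D, G, I]
After 2 (reverse(3, 4)): [E, H, B, C, A, F, D, G, I]
After 3 (reverse(4, 5)): [E, H, B, C, F, A, D, G, I]
After 4 (rotate_left(2, 4, k=2)): [E, H, F, B, C, A, D, G, I]
After 5 (swap(1, 8)): [E, I, F, B, C, A, D, G, H]
After 6 (swap(2, 7)): [E, I, G, B, C, A, D, F, H]
After 7 (swap(5, 3)): [E, I, G, A, C, B, D, F, H]
After 8 (swap(5, 8)): [E, I, G, A, C, H, D, F, B]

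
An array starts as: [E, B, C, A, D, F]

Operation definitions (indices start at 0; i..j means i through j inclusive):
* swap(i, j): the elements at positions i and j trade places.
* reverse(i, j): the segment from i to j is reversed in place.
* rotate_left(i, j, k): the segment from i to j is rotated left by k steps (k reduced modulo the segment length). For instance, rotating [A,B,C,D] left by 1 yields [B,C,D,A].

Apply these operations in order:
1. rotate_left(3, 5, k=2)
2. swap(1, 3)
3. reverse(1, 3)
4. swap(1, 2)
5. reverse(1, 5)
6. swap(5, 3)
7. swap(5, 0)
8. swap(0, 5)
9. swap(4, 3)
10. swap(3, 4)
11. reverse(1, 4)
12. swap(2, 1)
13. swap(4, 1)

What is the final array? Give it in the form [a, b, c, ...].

After 1 (rotate_left(3, 5, k=2)): [E, B, C, F, A, D]
After 2 (swap(1, 3)): [E, F, C, B, A, D]
After 3 (reverse(1, 3)): [E, B, C, F, A, D]
After 4 (swap(1, 2)): [E, C, B, F, A, D]
After 5 (reverse(1, 5)): [E, D, A, F, B, C]
After 6 (swap(5, 3)): [E, D, A, C, B, F]
After 7 (swap(5, 0)): [F, D, A, C, B, E]
After 8 (swap(0, 5)): [E, D, A, C, B, F]
After 9 (swap(4, 3)): [E, D, A, B, C, F]
After 10 (swap(3, 4)): [E, D, A, C, B, F]
After 11 (reverse(1, 4)): [E, B, C, A, D, F]
After 12 (swap(2, 1)): [E, C, B, A, D, F]
After 13 (swap(4, 1)): [E, D, B, A, C, F]

Answer: [E, D, B, A, C, F]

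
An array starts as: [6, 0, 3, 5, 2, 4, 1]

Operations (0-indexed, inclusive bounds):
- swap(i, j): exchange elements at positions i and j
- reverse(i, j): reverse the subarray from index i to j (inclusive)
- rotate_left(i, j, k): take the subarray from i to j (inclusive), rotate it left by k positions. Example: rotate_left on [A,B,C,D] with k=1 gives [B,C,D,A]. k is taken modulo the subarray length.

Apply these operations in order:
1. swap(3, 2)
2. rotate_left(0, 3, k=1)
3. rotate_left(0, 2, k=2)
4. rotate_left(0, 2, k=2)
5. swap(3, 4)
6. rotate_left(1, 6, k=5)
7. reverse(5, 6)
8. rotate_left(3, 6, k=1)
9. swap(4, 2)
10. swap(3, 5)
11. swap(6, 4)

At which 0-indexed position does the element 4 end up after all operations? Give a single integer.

After 1 (swap(3, 2)): [6, 0, 5, 3, 2, 4, 1]
After 2 (rotate_left(0, 3, k=1)): [0, 5, 3, 6, 2, 4, 1]
After 3 (rotate_left(0, 2, k=2)): [3, 0, 5, 6, 2, 4, 1]
After 4 (rotate_left(0, 2, k=2)): [5, 3, 0, 6, 2, 4, 1]
After 5 (swap(3, 4)): [5, 3, 0, 2, 6, 4, 1]
After 6 (rotate_left(1, 6, k=5)): [5, 1, 3, 0, 2, 6, 4]
After 7 (reverse(5, 6)): [5, 1, 3, 0, 2, 4, 6]
After 8 (rotate_left(3, 6, k=1)): [5, 1, 3, 2, 4, 6, 0]
After 9 (swap(4, 2)): [5, 1, 4, 2, 3, 6, 0]
After 10 (swap(3, 5)): [5, 1, 4, 6, 3, 2, 0]
After 11 (swap(6, 4)): [5, 1, 4, 6, 0, 2, 3]

Answer: 2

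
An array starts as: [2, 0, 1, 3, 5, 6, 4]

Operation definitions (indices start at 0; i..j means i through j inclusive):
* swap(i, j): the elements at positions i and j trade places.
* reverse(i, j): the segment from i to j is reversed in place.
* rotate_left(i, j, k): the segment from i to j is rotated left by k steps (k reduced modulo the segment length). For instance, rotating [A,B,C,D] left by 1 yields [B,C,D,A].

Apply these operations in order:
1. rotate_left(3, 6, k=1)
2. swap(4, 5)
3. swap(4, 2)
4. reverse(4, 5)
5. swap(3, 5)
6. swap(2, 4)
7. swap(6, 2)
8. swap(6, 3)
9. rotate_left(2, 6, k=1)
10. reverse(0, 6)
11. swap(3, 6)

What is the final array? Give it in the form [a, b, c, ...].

After 1 (rotate_left(3, 6, k=1)): [2, 0, 1, 5, 6, 4, 3]
After 2 (swap(4, 5)): [2, 0, 1, 5, 4, 6, 3]
After 3 (swap(4, 2)): [2, 0, 4, 5, 1, 6, 3]
After 4 (reverse(4, 5)): [2, 0, 4, 5, 6, 1, 3]
After 5 (swap(3, 5)): [2, 0, 4, 1, 6, 5, 3]
After 6 (swap(2, 4)): [2, 0, 6, 1, 4, 5, 3]
After 7 (swap(6, 2)): [2, 0, 3, 1, 4, 5, 6]
After 8 (swap(6, 3)): [2, 0, 3, 6, 4, 5, 1]
After 9 (rotate_left(2, 6, k=1)): [2, 0, 6, 4, 5, 1, 3]
After 10 (reverse(0, 6)): [3, 1, 5, 4, 6, 0, 2]
After 11 (swap(3, 6)): [3, 1, 5, 2, 6, 0, 4]

Answer: [3, 1, 5, 2, 6, 0, 4]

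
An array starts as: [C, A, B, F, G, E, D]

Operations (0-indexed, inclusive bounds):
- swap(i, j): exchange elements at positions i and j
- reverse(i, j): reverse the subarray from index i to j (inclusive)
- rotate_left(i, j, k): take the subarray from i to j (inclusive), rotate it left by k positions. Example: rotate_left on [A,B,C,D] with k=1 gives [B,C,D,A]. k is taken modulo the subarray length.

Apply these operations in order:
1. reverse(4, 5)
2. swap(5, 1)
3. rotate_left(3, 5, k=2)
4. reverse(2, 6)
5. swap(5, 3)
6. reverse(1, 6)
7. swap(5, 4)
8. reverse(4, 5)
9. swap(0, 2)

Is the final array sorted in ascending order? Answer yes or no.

Answer: no

Derivation:
After 1 (reverse(4, 5)): [C, A, B, F, E, G, D]
After 2 (swap(5, 1)): [C, G, B, F, E, A, D]
After 3 (rotate_left(3, 5, k=2)): [C, G, B, A, F, E, D]
After 4 (reverse(2, 6)): [C, G, D, E, F, A, B]
After 5 (swap(5, 3)): [C, G, D, A, F, E, B]
After 6 (reverse(1, 6)): [C, B, E, F, A, D, G]
After 7 (swap(5, 4)): [C, B, E, F, D, A, G]
After 8 (reverse(4, 5)): [C, B, E, F, A, D, G]
After 9 (swap(0, 2)): [E, B, C, F, A, D, G]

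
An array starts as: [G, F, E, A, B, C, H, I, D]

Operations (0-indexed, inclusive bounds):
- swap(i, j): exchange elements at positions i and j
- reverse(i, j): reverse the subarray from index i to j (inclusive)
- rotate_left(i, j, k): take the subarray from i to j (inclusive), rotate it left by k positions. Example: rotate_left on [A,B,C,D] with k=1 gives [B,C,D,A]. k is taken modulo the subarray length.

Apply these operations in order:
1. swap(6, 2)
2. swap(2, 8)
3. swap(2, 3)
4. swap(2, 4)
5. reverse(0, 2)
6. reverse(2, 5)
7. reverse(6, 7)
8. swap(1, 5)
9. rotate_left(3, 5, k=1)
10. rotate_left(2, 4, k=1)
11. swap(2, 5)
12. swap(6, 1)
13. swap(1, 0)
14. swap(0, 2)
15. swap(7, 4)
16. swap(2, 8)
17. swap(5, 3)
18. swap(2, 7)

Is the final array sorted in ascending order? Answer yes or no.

Answer: yes

Derivation:
After 1 (swap(6, 2)): [G, F, H, A, B, C, E, I, D]
After 2 (swap(2, 8)): [G, F, D, A, B, C, E, I, H]
After 3 (swap(2, 3)): [G, F, A, D, B, C, E, I, H]
After 4 (swap(2, 4)): [G, F, B, D, A, C, E, I, H]
After 5 (reverse(0, 2)): [B, F, G, D, A, C, E, I, H]
After 6 (reverse(2, 5)): [B, F, C, A, D, G, E, I, H]
After 7 (reverse(6, 7)): [B, F, C, A, D, G, I, E, H]
After 8 (swap(1, 5)): [B, G, C, A, D, F, I, E, H]
After 9 (rotate_left(3, 5, k=1)): [B, G, C, D, F, A, I, E, H]
After 10 (rotate_left(2, 4, k=1)): [B, G, D, F, C, A, I, E, H]
After 11 (swap(2, 5)): [B, G, A, F, C, D, I, E, H]
After 12 (swap(6, 1)): [B, I, A, F, C, D, G, E, H]
After 13 (swap(1, 0)): [I, B, A, F, C, D, G, E, H]
After 14 (swap(0, 2)): [A, B, I, F, C, D, G, E, H]
After 15 (swap(7, 4)): [A, B, I, F, E, D, G, C, H]
After 16 (swap(2, 8)): [A, B, H, F, E, D, G, C, I]
After 17 (swap(5, 3)): [A, B, H, D, E, F, G, C, I]
After 18 (swap(2, 7)): [A, B, C, D, E, F, G, H, I]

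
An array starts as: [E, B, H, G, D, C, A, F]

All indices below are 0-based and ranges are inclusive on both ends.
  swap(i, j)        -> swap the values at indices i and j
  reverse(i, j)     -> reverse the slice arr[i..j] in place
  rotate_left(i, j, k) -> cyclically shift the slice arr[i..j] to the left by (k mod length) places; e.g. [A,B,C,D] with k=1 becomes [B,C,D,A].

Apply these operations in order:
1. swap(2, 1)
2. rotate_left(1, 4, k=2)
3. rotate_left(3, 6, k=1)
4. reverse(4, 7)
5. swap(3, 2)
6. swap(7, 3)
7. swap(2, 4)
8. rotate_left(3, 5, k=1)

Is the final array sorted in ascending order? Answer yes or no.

Answer: no

Derivation:
After 1 (swap(2, 1)): [E, H, B, G, D, C, A, F]
After 2 (rotate_left(1, 4, k=2)): [E, G, D, H, B, C, A, F]
After 3 (rotate_left(3, 6, k=1)): [E, G, D, B, C, A, H, F]
After 4 (reverse(4, 7)): [E, G, D, B, F, H, A, C]
After 5 (swap(3, 2)): [E, G, B, D, F, H, A, C]
After 6 (swap(7, 3)): [E, G, B, C, F, H, A, D]
After 7 (swap(2, 4)): [E, G, F, C, B, H, A, D]
After 8 (rotate_left(3, 5, k=1)): [E, G, F, B, H, C, A, D]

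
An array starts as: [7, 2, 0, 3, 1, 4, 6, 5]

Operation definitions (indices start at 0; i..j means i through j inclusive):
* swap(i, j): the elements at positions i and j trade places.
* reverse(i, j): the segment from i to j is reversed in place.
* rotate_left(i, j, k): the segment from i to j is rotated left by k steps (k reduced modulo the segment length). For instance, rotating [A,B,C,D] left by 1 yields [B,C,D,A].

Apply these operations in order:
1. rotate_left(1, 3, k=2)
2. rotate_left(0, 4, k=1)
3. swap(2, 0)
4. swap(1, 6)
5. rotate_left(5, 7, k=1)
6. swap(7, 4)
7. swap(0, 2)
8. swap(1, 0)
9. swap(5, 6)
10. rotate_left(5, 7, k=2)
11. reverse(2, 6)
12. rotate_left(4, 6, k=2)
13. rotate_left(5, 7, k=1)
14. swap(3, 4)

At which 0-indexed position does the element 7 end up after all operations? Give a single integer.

Answer: 4

Derivation:
After 1 (rotate_left(1, 3, k=2)): [7, 3, 2, 0, 1, 4, 6, 5]
After 2 (rotate_left(0, 4, k=1)): [3, 2, 0, 1, 7, 4, 6, 5]
After 3 (swap(2, 0)): [0, 2, 3, 1, 7, 4, 6, 5]
After 4 (swap(1, 6)): [0, 6, 3, 1, 7, 4, 2, 5]
After 5 (rotate_left(5, 7, k=1)): [0, 6, 3, 1, 7, 2, 5, 4]
After 6 (swap(7, 4)): [0, 6, 3, 1, 4, 2, 5, 7]
After 7 (swap(0, 2)): [3, 6, 0, 1, 4, 2, 5, 7]
After 8 (swap(1, 0)): [6, 3, 0, 1, 4, 2, 5, 7]
After 9 (swap(5, 6)): [6, 3, 0, 1, 4, 5, 2, 7]
After 10 (rotate_left(5, 7, k=2)): [6, 3, 0, 1, 4, 7, 5, 2]
After 11 (reverse(2, 6)): [6, 3, 5, 7, 4, 1, 0, 2]
After 12 (rotate_left(4, 6, k=2)): [6, 3, 5, 7, 0, 4, 1, 2]
After 13 (rotate_left(5, 7, k=1)): [6, 3, 5, 7, 0, 1, 2, 4]
After 14 (swap(3, 4)): [6, 3, 5, 0, 7, 1, 2, 4]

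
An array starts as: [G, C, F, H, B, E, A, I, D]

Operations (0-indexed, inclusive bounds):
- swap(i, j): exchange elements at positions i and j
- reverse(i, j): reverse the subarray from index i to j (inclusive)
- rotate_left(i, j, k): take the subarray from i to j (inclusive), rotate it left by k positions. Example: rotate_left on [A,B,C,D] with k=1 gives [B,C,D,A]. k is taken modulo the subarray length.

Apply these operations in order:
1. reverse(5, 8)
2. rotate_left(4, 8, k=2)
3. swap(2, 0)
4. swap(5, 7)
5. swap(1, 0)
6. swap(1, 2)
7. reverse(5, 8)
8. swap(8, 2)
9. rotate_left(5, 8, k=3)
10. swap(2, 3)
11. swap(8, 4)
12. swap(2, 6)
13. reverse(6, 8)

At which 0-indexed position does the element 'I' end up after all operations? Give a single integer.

After 1 (reverse(5, 8)): [G, C, F, H, B, D, I, A, E]
After 2 (rotate_left(4, 8, k=2)): [G, C, F, H, I, A, E, B, D]
After 3 (swap(2, 0)): [F, C, G, H, I, A, E, B, D]
After 4 (swap(5, 7)): [F, C, G, H, I, B, E, A, D]
After 5 (swap(1, 0)): [C, F, G, H, I, B, E, A, D]
After 6 (swap(1, 2)): [C, G, F, H, I, B, E, A, D]
After 7 (reverse(5, 8)): [C, G, F, H, I, D, A, E, B]
After 8 (swap(8, 2)): [C, G, B, H, I, D, A, E, F]
After 9 (rotate_left(5, 8, k=3)): [C, G, B, H, I, F, D, A, E]
After 10 (swap(2, 3)): [C, G, H, B, I, F, D, A, E]
After 11 (swap(8, 4)): [C, G, H, B, E, F, D, A, I]
After 12 (swap(2, 6)): [C, G, D, B, E, F, H, A, I]
After 13 (reverse(6, 8)): [C, G, D, B, E, F, I, A, H]

Answer: 6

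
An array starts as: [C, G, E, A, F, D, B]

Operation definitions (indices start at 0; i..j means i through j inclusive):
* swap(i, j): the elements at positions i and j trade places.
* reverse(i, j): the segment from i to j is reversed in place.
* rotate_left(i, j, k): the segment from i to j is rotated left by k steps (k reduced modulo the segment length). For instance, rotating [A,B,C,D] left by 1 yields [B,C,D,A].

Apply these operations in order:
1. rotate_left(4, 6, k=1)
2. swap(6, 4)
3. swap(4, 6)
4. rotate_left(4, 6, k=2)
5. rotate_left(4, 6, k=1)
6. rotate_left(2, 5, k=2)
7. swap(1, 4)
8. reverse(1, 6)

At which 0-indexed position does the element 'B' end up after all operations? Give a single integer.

Answer: 4

Derivation:
After 1 (rotate_left(4, 6, k=1)): [C, G, E, A, D, B, F]
After 2 (swap(6, 4)): [C, G, E, A, F, B, D]
After 3 (swap(4, 6)): [C, G, E, A, D, B, F]
After 4 (rotate_left(4, 6, k=2)): [C, G, E, A, F, D, B]
After 5 (rotate_left(4, 6, k=1)): [C, G, E, A, D, B, F]
After 6 (rotate_left(2, 5, k=2)): [C, G, D, B, E, A, F]
After 7 (swap(1, 4)): [C, E, D, B, G, A, F]
After 8 (reverse(1, 6)): [C, F, A, G, B, D, E]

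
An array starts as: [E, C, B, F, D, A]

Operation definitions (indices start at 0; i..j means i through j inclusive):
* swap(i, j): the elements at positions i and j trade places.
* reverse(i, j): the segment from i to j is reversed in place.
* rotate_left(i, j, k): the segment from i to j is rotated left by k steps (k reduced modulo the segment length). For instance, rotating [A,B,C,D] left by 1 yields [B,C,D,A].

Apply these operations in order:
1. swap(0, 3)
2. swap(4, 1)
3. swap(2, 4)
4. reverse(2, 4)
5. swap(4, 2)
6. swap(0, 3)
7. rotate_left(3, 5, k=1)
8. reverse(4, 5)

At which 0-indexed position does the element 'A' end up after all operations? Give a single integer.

After 1 (swap(0, 3)): [F, C, B, E, D, A]
After 2 (swap(4, 1)): [F, D, B, E, C, A]
After 3 (swap(2, 4)): [F, D, C, E, B, A]
After 4 (reverse(2, 4)): [F, D, B, E, C, A]
After 5 (swap(4, 2)): [F, D, C, E, B, A]
After 6 (swap(0, 3)): [E, D, C, F, B, A]
After 7 (rotate_left(3, 5, k=1)): [E, D, C, B, A, F]
After 8 (reverse(4, 5)): [E, D, C, B, F, A]

Answer: 5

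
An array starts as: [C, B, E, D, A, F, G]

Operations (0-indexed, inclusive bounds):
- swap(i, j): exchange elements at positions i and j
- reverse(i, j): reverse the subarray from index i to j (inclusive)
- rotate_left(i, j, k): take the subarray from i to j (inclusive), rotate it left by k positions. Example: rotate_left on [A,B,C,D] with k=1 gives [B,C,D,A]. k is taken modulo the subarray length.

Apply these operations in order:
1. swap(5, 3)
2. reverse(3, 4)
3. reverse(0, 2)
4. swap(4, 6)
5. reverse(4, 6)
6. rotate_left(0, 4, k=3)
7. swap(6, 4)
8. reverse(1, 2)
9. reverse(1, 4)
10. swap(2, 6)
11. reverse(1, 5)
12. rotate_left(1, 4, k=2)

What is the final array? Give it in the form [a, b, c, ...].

Answer: [A, F, C, D, E, G, B]

Derivation:
After 1 (swap(5, 3)): [C, B, E, F, A, D, G]
After 2 (reverse(3, 4)): [C, B, E, A, F, D, G]
After 3 (reverse(0, 2)): [E, B, C, A, F, D, G]
After 4 (swap(4, 6)): [E, B, C, A, G, D, F]
After 5 (reverse(4, 6)): [E, B, C, A, F, D, G]
After 6 (rotate_left(0, 4, k=3)): [A, F, E, B, C, D, G]
After 7 (swap(6, 4)): [A, F, E, B, G, D, C]
After 8 (reverse(1, 2)): [A, E, F, B, G, D, C]
After 9 (reverse(1, 4)): [A, G, B, F, E, D, C]
After 10 (swap(2, 6)): [A, G, C, F, E, D, B]
After 11 (reverse(1, 5)): [A, D, E, F, C, G, B]
After 12 (rotate_left(1, 4, k=2)): [A, F, C, D, E, G, B]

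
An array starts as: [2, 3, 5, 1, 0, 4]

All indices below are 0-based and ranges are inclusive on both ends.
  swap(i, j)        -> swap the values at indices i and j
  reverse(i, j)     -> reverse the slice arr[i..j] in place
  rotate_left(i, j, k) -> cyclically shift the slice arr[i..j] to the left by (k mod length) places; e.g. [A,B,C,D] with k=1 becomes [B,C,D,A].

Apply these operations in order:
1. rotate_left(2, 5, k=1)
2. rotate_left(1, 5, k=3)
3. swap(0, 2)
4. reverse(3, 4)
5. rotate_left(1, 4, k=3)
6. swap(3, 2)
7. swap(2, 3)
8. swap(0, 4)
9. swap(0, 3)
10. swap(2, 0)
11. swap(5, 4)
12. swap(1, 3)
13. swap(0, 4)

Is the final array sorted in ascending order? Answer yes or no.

After 1 (rotate_left(2, 5, k=1)): [2, 3, 1, 0, 4, 5]
After 2 (rotate_left(1, 5, k=3)): [2, 4, 5, 3, 1, 0]
After 3 (swap(0, 2)): [5, 4, 2, 3, 1, 0]
After 4 (reverse(3, 4)): [5, 4, 2, 1, 3, 0]
After 5 (rotate_left(1, 4, k=3)): [5, 3, 4, 2, 1, 0]
After 6 (swap(3, 2)): [5, 3, 2, 4, 1, 0]
After 7 (swap(2, 3)): [5, 3, 4, 2, 1, 0]
After 8 (swap(0, 4)): [1, 3, 4, 2, 5, 0]
After 9 (swap(0, 3)): [2, 3, 4, 1, 5, 0]
After 10 (swap(2, 0)): [4, 3, 2, 1, 5, 0]
After 11 (swap(5, 4)): [4, 3, 2, 1, 0, 5]
After 12 (swap(1, 3)): [4, 1, 2, 3, 0, 5]
After 13 (swap(0, 4)): [0, 1, 2, 3, 4, 5]

Answer: yes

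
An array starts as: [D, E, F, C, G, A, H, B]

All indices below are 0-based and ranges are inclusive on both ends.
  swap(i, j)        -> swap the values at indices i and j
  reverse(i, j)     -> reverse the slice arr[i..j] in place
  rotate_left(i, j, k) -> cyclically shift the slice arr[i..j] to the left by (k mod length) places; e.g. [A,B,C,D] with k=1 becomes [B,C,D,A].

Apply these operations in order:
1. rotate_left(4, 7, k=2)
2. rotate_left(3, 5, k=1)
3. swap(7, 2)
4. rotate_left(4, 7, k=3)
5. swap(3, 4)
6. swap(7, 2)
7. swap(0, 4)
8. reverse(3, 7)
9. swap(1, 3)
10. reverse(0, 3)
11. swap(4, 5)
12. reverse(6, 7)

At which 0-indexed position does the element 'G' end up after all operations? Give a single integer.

After 1 (rotate_left(4, 7, k=2)): [D, E, F, C, H, B, G, A]
After 2 (rotate_left(3, 5, k=1)): [D, E, F, H, B, C, G, A]
After 3 (swap(7, 2)): [D, E, A, H, B, C, G, F]
After 4 (rotate_left(4, 7, k=3)): [D, E, A, H, F, B, C, G]
After 5 (swap(3, 4)): [D, E, A, F, H, B, C, G]
After 6 (swap(7, 2)): [D, E, G, F, H, B, C, A]
After 7 (swap(0, 4)): [H, E, G, F, D, B, C, A]
After 8 (reverse(3, 7)): [H, E, G, A, C, B, D, F]
After 9 (swap(1, 3)): [H, A, G, E, C, B, D, F]
After 10 (reverse(0, 3)): [E, G, A, H, C, B, D, F]
After 11 (swap(4, 5)): [E, G, A, H, B, C, D, F]
After 12 (reverse(6, 7)): [E, G, A, H, B, C, F, D]

Answer: 1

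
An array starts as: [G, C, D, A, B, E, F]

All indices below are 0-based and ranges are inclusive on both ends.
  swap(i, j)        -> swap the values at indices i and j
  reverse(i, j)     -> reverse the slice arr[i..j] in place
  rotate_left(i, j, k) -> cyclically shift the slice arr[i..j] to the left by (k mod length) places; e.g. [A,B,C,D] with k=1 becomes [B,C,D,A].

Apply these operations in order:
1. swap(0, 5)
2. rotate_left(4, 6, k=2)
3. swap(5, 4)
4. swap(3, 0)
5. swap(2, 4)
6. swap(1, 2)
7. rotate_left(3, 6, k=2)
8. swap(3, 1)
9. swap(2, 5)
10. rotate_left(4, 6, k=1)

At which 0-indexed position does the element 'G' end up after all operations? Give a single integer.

After 1 (swap(0, 5)): [E, C, D, A, B, G, F]
After 2 (rotate_left(4, 6, k=2)): [E, C, D, A, F, B, G]
After 3 (swap(5, 4)): [E, C, D, A, B, F, G]
After 4 (swap(3, 0)): [A, C, D, E, B, F, G]
After 5 (swap(2, 4)): [A, C, B, E, D, F, G]
After 6 (swap(1, 2)): [A, B, C, E, D, F, G]
After 7 (rotate_left(3, 6, k=2)): [A, B, C, F, G, E, D]
After 8 (swap(3, 1)): [A, F, C, B, G, E, D]
After 9 (swap(2, 5)): [A, F, E, B, G, C, D]
After 10 (rotate_left(4, 6, k=1)): [A, F, E, B, C, D, G]

Answer: 6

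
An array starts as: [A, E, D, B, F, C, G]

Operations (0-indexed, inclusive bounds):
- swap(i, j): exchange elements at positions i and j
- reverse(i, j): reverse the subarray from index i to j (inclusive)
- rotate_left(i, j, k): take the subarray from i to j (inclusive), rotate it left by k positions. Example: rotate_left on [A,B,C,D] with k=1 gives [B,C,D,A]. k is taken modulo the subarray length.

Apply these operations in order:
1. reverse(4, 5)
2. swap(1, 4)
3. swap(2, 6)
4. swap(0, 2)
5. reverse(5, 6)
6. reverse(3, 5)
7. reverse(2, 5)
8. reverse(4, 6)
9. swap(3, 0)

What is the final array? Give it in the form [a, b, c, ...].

After 1 (reverse(4, 5)): [A, E, D, B, C, F, G]
After 2 (swap(1, 4)): [A, C, D, B, E, F, G]
After 3 (swap(2, 6)): [A, C, G, B, E, F, D]
After 4 (swap(0, 2)): [G, C, A, B, E, F, D]
After 5 (reverse(5, 6)): [G, C, A, B, E, D, F]
After 6 (reverse(3, 5)): [G, C, A, D, E, B, F]
After 7 (reverse(2, 5)): [G, C, B, E, D, A, F]
After 8 (reverse(4, 6)): [G, C, B, E, F, A, D]
After 9 (swap(3, 0)): [E, C, B, G, F, A, D]

Answer: [E, C, B, G, F, A, D]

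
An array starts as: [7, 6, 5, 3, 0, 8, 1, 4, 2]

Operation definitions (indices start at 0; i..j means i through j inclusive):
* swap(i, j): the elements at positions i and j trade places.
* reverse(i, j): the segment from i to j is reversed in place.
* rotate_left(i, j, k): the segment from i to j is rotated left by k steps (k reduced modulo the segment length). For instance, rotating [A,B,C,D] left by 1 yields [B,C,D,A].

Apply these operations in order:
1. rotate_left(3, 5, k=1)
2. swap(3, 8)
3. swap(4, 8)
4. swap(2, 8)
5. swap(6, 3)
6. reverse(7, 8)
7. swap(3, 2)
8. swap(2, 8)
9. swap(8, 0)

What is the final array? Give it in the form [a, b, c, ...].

Answer: [1, 6, 4, 8, 0, 3, 2, 5, 7]

Derivation:
After 1 (rotate_left(3, 5, k=1)): [7, 6, 5, 0, 8, 3, 1, 4, 2]
After 2 (swap(3, 8)): [7, 6, 5, 2, 8, 3, 1, 4, 0]
After 3 (swap(4, 8)): [7, 6, 5, 2, 0, 3, 1, 4, 8]
After 4 (swap(2, 8)): [7, 6, 8, 2, 0, 3, 1, 4, 5]
After 5 (swap(6, 3)): [7, 6, 8, 1, 0, 3, 2, 4, 5]
After 6 (reverse(7, 8)): [7, 6, 8, 1, 0, 3, 2, 5, 4]
After 7 (swap(3, 2)): [7, 6, 1, 8, 0, 3, 2, 5, 4]
After 8 (swap(2, 8)): [7, 6, 4, 8, 0, 3, 2, 5, 1]
After 9 (swap(8, 0)): [1, 6, 4, 8, 0, 3, 2, 5, 7]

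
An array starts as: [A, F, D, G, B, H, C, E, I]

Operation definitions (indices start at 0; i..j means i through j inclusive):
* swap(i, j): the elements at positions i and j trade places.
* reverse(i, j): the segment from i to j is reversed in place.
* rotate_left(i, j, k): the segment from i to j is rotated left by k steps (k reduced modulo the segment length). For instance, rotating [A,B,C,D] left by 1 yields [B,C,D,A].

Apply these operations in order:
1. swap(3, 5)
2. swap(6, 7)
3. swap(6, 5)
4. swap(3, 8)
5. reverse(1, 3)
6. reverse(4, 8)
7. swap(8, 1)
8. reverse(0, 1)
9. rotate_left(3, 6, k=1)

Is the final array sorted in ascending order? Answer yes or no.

Answer: no

Derivation:
After 1 (swap(3, 5)): [A, F, D, H, B, G, C, E, I]
After 2 (swap(6, 7)): [A, F, D, H, B, G, E, C, I]
After 3 (swap(6, 5)): [A, F, D, H, B, E, G, C, I]
After 4 (swap(3, 8)): [A, F, D, I, B, E, G, C, H]
After 5 (reverse(1, 3)): [A, I, D, F, B, E, G, C, H]
After 6 (reverse(4, 8)): [A, I, D, F, H, C, G, E, B]
After 7 (swap(8, 1)): [A, B, D, F, H, C, G, E, I]
After 8 (reverse(0, 1)): [B, A, D, F, H, C, G, E, I]
After 9 (rotate_left(3, 6, k=1)): [B, A, D, H, C, G, F, E, I]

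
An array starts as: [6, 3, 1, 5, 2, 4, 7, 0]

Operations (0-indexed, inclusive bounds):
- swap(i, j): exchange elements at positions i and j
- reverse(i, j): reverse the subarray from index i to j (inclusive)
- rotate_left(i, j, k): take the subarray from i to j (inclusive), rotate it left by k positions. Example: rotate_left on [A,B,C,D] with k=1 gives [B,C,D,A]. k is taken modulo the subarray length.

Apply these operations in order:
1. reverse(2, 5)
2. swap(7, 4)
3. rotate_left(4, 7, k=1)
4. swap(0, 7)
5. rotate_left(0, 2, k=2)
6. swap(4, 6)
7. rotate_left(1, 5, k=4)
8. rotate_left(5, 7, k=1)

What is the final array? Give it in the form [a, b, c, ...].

After 1 (reverse(2, 5)): [6, 3, 4, 2, 5, 1, 7, 0]
After 2 (swap(7, 4)): [6, 3, 4, 2, 0, 1, 7, 5]
After 3 (rotate_left(4, 7, k=1)): [6, 3, 4, 2, 1, 7, 5, 0]
After 4 (swap(0, 7)): [0, 3, 4, 2, 1, 7, 5, 6]
After 5 (rotate_left(0, 2, k=2)): [4, 0, 3, 2, 1, 7, 5, 6]
After 6 (swap(4, 6)): [4, 0, 3, 2, 5, 7, 1, 6]
After 7 (rotate_left(1, 5, k=4)): [4, 7, 0, 3, 2, 5, 1, 6]
After 8 (rotate_left(5, 7, k=1)): [4, 7, 0, 3, 2, 1, 6, 5]

Answer: [4, 7, 0, 3, 2, 1, 6, 5]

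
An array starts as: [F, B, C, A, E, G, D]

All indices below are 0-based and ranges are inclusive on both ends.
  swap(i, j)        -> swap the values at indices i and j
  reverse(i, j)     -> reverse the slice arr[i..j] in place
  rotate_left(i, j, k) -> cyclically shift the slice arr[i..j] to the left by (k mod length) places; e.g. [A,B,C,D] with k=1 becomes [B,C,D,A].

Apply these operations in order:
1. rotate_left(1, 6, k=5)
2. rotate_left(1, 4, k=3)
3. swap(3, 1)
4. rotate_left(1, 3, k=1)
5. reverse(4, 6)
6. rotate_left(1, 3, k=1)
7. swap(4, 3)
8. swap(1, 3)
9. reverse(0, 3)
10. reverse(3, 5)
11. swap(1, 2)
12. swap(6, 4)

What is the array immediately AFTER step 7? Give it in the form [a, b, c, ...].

Answer: [F, A, B, G, D, E, C]

Derivation:
After 1 (rotate_left(1, 6, k=5)): [F, D, B, C, A, E, G]
After 2 (rotate_left(1, 4, k=3)): [F, A, D, B, C, E, G]
After 3 (swap(3, 1)): [F, B, D, A, C, E, G]
After 4 (rotate_left(1, 3, k=1)): [F, D, A, B, C, E, G]
After 5 (reverse(4, 6)): [F, D, A, B, G, E, C]
After 6 (rotate_left(1, 3, k=1)): [F, A, B, D, G, E, C]
After 7 (swap(4, 3)): [F, A, B, G, D, E, C]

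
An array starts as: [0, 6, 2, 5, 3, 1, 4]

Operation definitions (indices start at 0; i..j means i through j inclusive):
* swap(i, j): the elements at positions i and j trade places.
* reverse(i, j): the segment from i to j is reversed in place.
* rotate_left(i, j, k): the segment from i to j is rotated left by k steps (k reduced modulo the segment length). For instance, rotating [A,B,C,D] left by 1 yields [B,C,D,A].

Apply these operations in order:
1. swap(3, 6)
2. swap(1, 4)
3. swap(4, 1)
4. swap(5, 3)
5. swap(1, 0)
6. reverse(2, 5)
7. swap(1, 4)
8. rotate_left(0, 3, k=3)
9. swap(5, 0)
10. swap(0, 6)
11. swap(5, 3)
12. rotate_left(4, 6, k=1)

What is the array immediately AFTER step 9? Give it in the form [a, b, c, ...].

After 1 (swap(3, 6)): [0, 6, 2, 4, 3, 1, 5]
After 2 (swap(1, 4)): [0, 3, 2, 4, 6, 1, 5]
After 3 (swap(4, 1)): [0, 6, 2, 4, 3, 1, 5]
After 4 (swap(5, 3)): [0, 6, 2, 1, 3, 4, 5]
After 5 (swap(1, 0)): [6, 0, 2, 1, 3, 4, 5]
After 6 (reverse(2, 5)): [6, 0, 4, 3, 1, 2, 5]
After 7 (swap(1, 4)): [6, 1, 4, 3, 0, 2, 5]
After 8 (rotate_left(0, 3, k=3)): [3, 6, 1, 4, 0, 2, 5]
After 9 (swap(5, 0)): [2, 6, 1, 4, 0, 3, 5]

Answer: [2, 6, 1, 4, 0, 3, 5]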